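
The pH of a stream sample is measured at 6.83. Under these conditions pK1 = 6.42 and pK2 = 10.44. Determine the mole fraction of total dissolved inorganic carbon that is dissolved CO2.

α₀ = 1 / (1 + K1/[H⁺] + K1K2/[H⁺]²) = 1 / (1 + 10^+0.41 + 10^-3.20)
   = 1 / (1 + 2.5704 + 0.00063096) = 1/3.5710 = 0.2800

α₀ = 0.280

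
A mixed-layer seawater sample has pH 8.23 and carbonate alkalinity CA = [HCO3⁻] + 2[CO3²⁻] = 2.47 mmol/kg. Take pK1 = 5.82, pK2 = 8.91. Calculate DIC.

CA = [HCO3⁻] + 2[CO3²⁻] = (α₁ + 2α₂)·DIC
At pH 8.23: [H⁺]/K1 = 10^-2.41 = 0.0038905, K2/[H⁺] = 10^-0.68 = 0.20893
α₁ = 1/(1 + 0.0038905 + 0.20893) = 1/1.2128 = 0.8245; α₂ = α₁·K2/[H⁺] = 0.1723
α₁ + 2α₂ = 1.1691
DIC = CA / (α₁ + 2α₂) = 2.47 / 1.1691 = 2.11 mmol/kg

DIC = 2.11 mmol/kg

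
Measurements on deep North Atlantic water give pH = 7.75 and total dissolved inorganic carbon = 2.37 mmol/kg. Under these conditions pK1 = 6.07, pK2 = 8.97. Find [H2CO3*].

α₀ = 1 / (1 + K1/[H⁺] + K1K2/[H⁺]²) = 1 / (1 + 10^+1.68 + 10^+0.46)
   = 1 / (1 + 47.863 + 2.8840) = 1/51.747 = 0.01932
[CO2*] = α₀ × DIC = 0.01932 × 2.37 = 0.0458 mmol/kg

[CO2*] = 0.0458 mmol/kg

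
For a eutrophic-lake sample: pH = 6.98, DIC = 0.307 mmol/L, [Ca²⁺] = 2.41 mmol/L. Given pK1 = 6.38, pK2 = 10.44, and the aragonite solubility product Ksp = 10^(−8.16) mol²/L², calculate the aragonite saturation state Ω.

α₂ = 1 / (1 + [H⁺]/K2 + [H⁺]²/(K1K2)) = 1 / (1 + 10^+3.46 + 10^+2.86)
   = 1 / (1 + 2884.0 + 724.44) = 1/3609.5 = 0.0002770
[CO3²⁻] = α₂ × DIC = 0.0002770 × 0.307 = 8.505×10^-5 mmol/L = 0.08505 μmol/L
Ksp = 10^(−8.16) = 6.918×10^-9
Ω = [Ca²⁺][CO3²⁻]/Ksp = (2.41×10^-3)(8.505×10^-8) / 6.918×10^-9 = 0.0296

Ω = 0.0296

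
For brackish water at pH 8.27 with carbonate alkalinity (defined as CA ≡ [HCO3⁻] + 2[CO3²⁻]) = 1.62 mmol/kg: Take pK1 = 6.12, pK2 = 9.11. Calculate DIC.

DIC = 1.45 mmol/kg

CA = [HCO3⁻] + 2[CO3²⁻] = (α₁ + 2α₂)·DIC
At pH 8.27: [H⁺]/K1 = 10^-2.15 = 0.0070795, K2/[H⁺] = 10^-0.84 = 0.14454
α₁ = 1/(1 + 0.0070795 + 0.14454) = 1/1.1516 = 0.8683; α₂ = α₁·K2/[H⁺] = 0.1255
α₁ + 2α₂ = 1.1194
DIC = CA / (α₁ + 2α₂) = 1.62 / 1.1194 = 1.45 mmol/kg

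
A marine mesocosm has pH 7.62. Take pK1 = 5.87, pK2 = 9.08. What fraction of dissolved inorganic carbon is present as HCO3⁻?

α₁ = 0.950

α₁ = 1 / (1 + [H⁺]/K1 + K2/[H⁺]) = 1 / (1 + 10^-1.75 + 10^-1.46)
   = 1 / (1 + 0.017783 + 0.034674) = 1/1.0525 = 0.9502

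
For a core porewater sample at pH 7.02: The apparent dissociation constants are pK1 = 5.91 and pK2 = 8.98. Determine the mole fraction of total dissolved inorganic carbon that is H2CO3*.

α₀ = 0.0713

α₀ = 1 / (1 + K1/[H⁺] + K1K2/[H⁺]²) = 1 / (1 + 10^+1.11 + 10^-0.85)
   = 1 / (1 + 12.882 + 0.14125) = 1/14.024 = 0.07131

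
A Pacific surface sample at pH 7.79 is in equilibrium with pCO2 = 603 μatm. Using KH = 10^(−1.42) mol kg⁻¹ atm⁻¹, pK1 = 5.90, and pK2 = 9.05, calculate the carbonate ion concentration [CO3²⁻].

[CO2*] = KH · pCO2 = 10^(−1.42) × 603×10^-6 = 2.293×10^-5 mol/kg
α₀ = 1/(1 + K1/[H⁺] + K1K2/[H⁺]²) = 1/(1 + 10^+1.89 + 10^+0.63) = 0.01206
DIC = [CO2*]/α₀ = 2.293×10^-5 / 0.01206 = 1.900 mmol/kg
[CO3²⁻] = α₂·DIC; α₂ = 0.05146, so [CO3²⁻] = 0.05146 × 1.900 = 0.0978 mmol/kg

[CO3²⁻] = 0.0978 mmol/kg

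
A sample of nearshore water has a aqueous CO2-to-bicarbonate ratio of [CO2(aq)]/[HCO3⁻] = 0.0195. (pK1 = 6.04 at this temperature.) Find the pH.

From K1 = [H⁺][HCO3⁻]/[CO2(aq)]:  pH = pK1 − log₁₀([CO2(aq)]/[HCO3⁻])
log₁₀(0.0195) = -1.710
pH = 6.04 − (-1.710) = 7.75

pH = 7.75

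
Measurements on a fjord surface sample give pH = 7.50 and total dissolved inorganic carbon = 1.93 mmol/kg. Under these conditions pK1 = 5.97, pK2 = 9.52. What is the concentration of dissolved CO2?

[CO2*] = 0.0548 mmol/kg

α₀ = 1 / (1 + K1/[H⁺] + K1K2/[H⁺]²) = 1 / (1 + 10^+1.53 + 10^-0.49)
   = 1 / (1 + 33.884 + 0.32359) = 1/35.208 = 0.02840
[CO2*] = α₀ × DIC = 0.02840 × 1.93 = 0.0548 mmol/kg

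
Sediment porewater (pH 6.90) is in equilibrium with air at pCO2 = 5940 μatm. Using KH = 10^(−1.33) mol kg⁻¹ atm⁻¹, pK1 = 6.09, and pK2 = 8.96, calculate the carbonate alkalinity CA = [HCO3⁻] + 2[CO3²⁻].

[CO2*] = KH · pCO2 = 10^(−1.33) × 5940×10^-6 = 2.778×10^-4 mol/kg
α₀ = 1/(1 + K1/[H⁺] + K1K2/[H⁺]²) = 1/(1 + 10^+0.81 + 10^-1.25) = 0.1331
DIC = [CO2*]/α₀ = 2.778×10^-4 / 0.1331 = 2.087 mmol/kg
CA = (α₁ + 2α₂)·DIC = (0.8594 + 2×0.007485) × 2.087 = 1.83 mmol/kg

CA = 1.83 mmol/kg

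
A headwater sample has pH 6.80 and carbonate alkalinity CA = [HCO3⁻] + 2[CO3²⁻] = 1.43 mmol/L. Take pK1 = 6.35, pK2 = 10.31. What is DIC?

DIC = 1.94 mmol/L

CA = [HCO3⁻] + 2[CO3²⁻] = (α₁ + 2α₂)·DIC
At pH 6.80: [H⁺]/K1 = 10^-0.45 = 0.35481, K2/[H⁺] = 10^-3.51 = 0.00030903
α₁ = 1/(1 + 0.35481 + 0.00030903) = 1/1.3551 = 0.7379; α₂ = α₁·K2/[H⁺] = 0.0002280
α₁ + 2α₂ = 0.7384
DIC = CA / (α₁ + 2α₂) = 1.43 / 0.7384 = 1.94 mmol/L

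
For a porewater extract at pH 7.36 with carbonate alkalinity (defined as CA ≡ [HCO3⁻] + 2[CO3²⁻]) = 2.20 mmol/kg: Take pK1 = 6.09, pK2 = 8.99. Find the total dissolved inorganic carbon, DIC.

DIC = 2.26 mmol/kg

CA = [HCO3⁻] + 2[CO3²⁻] = (α₁ + 2α₂)·DIC
At pH 7.36: [H⁺]/K1 = 10^-1.27 = 0.053703, K2/[H⁺] = 10^-1.63 = 0.023442
α₁ = 1/(1 + 0.053703 + 0.023442) = 1/1.0771 = 0.9284; α₂ = α₁·K2/[H⁺] = 0.02176
α₁ + 2α₂ = 0.9719
DIC = CA / (α₁ + 2α₂) = 2.20 / 0.9719 = 2.26 mmol/kg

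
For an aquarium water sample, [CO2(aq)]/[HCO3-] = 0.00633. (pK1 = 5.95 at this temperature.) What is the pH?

From K1 = [H⁺][HCO3-]/[CO2(aq)]:  pH = pK1 − log₁₀([CO2(aq)]/[HCO3-])
log₁₀(0.00633) = -2.199
pH = 5.95 − (-2.199) = 8.15

pH = 8.15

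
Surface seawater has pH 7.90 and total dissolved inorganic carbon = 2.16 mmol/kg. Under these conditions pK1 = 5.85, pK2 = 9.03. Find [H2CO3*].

α₀ = 1 / (1 + K1/[H⁺] + K1K2/[H⁺]²) = 1 / (1 + 10^+2.05 + 10^+0.92)
   = 1 / (1 + 112.20 + 8.3176) = 1/121.52 = 0.008229
[CO2*] = α₀ × DIC = 0.008229 × 2.16 = 0.0178 mmol/kg = 17.8 μmol/kg

[CO2*] = 17.8 μmol/kg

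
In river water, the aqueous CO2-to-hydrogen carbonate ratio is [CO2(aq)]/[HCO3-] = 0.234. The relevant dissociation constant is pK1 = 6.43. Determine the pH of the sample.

pH = 7.06

From K1 = [H⁺][HCO3-]/[CO2(aq)]:  pH = pK1 − log₁₀([CO2(aq)]/[HCO3-])
log₁₀(0.234) = -0.631
pH = 6.43 − (-0.631) = 7.06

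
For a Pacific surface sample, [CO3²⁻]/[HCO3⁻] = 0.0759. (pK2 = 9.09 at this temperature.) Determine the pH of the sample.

From K2 = [H⁺][CO3²⁻]/[HCO3⁻]:  pH = pK2 + log₁₀([CO3²⁻]/[HCO3⁻])
log₁₀(0.0759) = -1.120
pH = 9.09 + (-1.120) = 7.97

pH = 7.97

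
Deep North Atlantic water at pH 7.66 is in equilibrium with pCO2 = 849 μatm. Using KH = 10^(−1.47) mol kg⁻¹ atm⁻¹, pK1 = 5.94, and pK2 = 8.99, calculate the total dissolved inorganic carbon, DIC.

[CO2*] = KH · pCO2 = 10^(−1.47) × 849×10^-6 = 2.877×10^-5 mol/kg
α₀ = 1/(1 + K1/[H⁺] + K1K2/[H⁺]²) = 1/(1 + 10^+1.72 + 10^+0.39) = 0.01788
DIC = [CO2*]/α₀ = 2.877×10^-5 / 0.01788 = 1.61 mmol/kg

DIC = 1.61 mmol/kg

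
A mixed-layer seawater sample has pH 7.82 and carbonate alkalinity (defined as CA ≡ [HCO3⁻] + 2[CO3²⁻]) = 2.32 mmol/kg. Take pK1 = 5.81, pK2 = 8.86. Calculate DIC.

DIC = 2.16 mmol/kg

CA = [HCO3⁻] + 2[CO3²⁻] = (α₁ + 2α₂)·DIC
At pH 7.82: [H⁺]/K1 = 10^-2.01 = 0.0097724, K2/[H⁺] = 10^-1.04 = 0.091201
α₁ = 1/(1 + 0.0097724 + 0.091201) = 1/1.1010 = 0.9083; α₂ = α₁·K2/[H⁺] = 0.08284
α₁ + 2α₂ = 1.0740
DIC = CA / (α₁ + 2α₂) = 2.32 / 1.0740 = 2.16 mmol/kg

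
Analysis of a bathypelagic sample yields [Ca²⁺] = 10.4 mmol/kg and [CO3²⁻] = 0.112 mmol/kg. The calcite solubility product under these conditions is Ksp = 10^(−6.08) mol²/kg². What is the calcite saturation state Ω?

Ksp = 10^(−6.08) = 8.318×10^-7
Ω = [Ca²⁺][CO3²⁻]/Ksp = (10.4×10^-3)(0.112×10^-3) / 8.318×10^-7 = 1.40

Ω = 1.40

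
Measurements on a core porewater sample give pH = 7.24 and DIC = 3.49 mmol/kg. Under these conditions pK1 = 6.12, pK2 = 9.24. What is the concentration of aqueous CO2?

[CO2*] = 0.244 mmol/kg

α₀ = 1 / (1 + K1/[H⁺] + K1K2/[H⁺]²) = 1 / (1 + 10^+1.12 + 10^-0.88)
   = 1 / (1 + 13.183 + 0.13183) = 1/14.314 = 0.06986
[CO2*] = α₀ × DIC = 0.06986 × 3.49 = 0.244 mmol/kg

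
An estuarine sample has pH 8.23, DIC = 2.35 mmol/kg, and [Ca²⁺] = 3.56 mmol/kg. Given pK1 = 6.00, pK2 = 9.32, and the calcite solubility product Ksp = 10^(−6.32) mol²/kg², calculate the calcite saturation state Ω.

α₂ = 1 / (1 + [H⁺]/K2 + [H⁺]²/(K1K2)) = 1 / (1 + 10^+1.09 + 10^-1.14)
   = 1 / (1 + 12.303 + 0.072444) = 1/13.375 = 0.07477
[CO3²⁻] = α₂ × DIC = 0.07477 × 2.35 = 0.1757 mmol/kg
Ksp = 10^(−6.32) = 4.786×10^-7
Ω = [Ca²⁺][CO3²⁻]/Ksp = (3.56×10^-3)(1.757×10^-4) / 4.786×10^-7 = 1.31

Ω = 1.31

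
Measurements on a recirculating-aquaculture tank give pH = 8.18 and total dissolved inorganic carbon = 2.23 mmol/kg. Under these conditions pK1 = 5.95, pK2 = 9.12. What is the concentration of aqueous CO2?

α₀ = 1 / (1 + K1/[H⁺] + K1K2/[H⁺]²) = 1 / (1 + 10^+2.23 + 10^+1.29)
   = 1 / (1 + 169.82 + 19.498) = 1/190.32 = 0.005254
[CO2*] = α₀ × DIC = 0.005254 × 2.23 = 0.0117 mmol/kg = 11.7 μmol/kg

[CO2*] = 11.7 μmol/kg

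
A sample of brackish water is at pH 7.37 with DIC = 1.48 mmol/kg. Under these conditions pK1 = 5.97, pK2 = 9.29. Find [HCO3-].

[HCO3⁻] = 1.41 mmol/kg

α₁ = 1 / (1 + [H⁺]/K1 + K2/[H⁺]) = 1 / (1 + 10^-1.40 + 10^-1.92)
   = 1 / (1 + 0.039811 + 0.012023) = 1/1.0518 = 0.9507
[HCO3⁻] = α₁ × DIC = 0.9507 × 1.48 = 1.41 mmol/kg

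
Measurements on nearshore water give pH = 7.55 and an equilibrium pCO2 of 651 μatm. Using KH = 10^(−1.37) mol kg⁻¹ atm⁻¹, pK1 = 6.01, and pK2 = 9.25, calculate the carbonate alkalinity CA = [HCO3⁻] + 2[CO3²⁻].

CA = 1.00 mmol/kg

[CO2*] = KH · pCO2 = 10^(−1.37) × 651×10^-6 = 2.777×10^-5 mol/kg
α₀ = 1/(1 + K1/[H⁺] + K1K2/[H⁺]²) = 1/(1 + 10^+1.54 + 10^-0.16) = 0.02750
DIC = [CO2*]/α₀ = 2.777×10^-5 / 0.02750 = 1.010 mmol/kg
CA = (α₁ + 2α₂)·DIC = (0.9535 + 2×0.01902) × 1.010 = 1.00 mmol/kg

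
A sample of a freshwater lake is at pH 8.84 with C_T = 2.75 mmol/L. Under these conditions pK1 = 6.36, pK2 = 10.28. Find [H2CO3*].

α₀ = 1 / (1 + K1/[H⁺] + K1K2/[H⁺]²) = 1 / (1 + 10^+2.48 + 10^+1.04)
   = 1 / (1 + 302.00 + 10.965) = 1/313.96 = 0.003185
[CO2*] = α₀ × DIC = 0.003185 × 2.75 = 0.00876 mmol/L = 8.76 μmol/L

[CO2*] = 8.76 μmol/L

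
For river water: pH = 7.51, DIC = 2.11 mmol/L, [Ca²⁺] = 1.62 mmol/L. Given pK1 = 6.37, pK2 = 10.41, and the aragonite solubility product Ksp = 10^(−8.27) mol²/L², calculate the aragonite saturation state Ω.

α₂ = 1 / (1 + [H⁺]/K2 + [H⁺]²/(K1K2)) = 1 / (1 + 10^+2.90 + 10^+1.76)
   = 1 / (1 + 794.33 + 57.544) = 1/852.87 = 0.001173
[CO3²⁻] = α₂ × DIC = 0.001173 × 2.11 = 0.002474 mmol/L = 2.474 μmol/L
Ksp = 10^(−8.27) = 5.370×10^-9
Ω = [Ca²⁺][CO3²⁻]/Ksp = (1.62×10^-3)(2.474×10^-6) / 5.370×10^-9 = 0.746

Ω = 0.746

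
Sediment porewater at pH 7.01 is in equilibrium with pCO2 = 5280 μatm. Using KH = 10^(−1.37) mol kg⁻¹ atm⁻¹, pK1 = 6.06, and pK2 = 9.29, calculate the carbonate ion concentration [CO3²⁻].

[CO3²⁻] = 10.5 μmol/kg

[CO2*] = KH · pCO2 = 10^(−1.37) × 5280×10^-6 = 2.252×10^-4 mol/kg
α₀ = 1/(1 + K1/[H⁺] + K1K2/[H⁺]²) = 1/(1 + 10^+0.95 + 10^-1.33) = 0.1004
DIC = [CO2*]/α₀ = 2.252×10^-4 / 0.1004 = 2.243 mmol/kg
[CO3²⁻] = α₂·DIC; α₂ = 0.004696, so [CO3²⁻] = 0.004696 × 2.243 = 0.0105 mmol/kg = 10.5 μmol/kg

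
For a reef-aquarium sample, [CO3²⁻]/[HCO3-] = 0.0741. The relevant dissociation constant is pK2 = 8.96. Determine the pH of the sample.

pH = 7.83

From K2 = [H⁺][CO3²⁻]/[HCO3-]:  pH = pK2 + log₁₀([CO3²⁻]/[HCO3-])
log₁₀(0.0741) = -1.130
pH = 8.96 + (-1.130) = 7.83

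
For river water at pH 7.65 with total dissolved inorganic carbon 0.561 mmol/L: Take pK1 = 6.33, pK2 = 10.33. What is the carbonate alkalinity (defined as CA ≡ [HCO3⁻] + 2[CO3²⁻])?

CA = [HCO3⁻] + 2[CO3²⁻] = (α₁ + 2α₂)·DIC
At pH 7.65: [H⁺]/K1 = 10^-1.32 = 0.047863, K2/[H⁺] = 10^-2.68 = 0.0020893
α₁ = 1/(1 + 0.047863 + 0.0020893) = 1/1.0500 = 0.9524; α₂ = α₁·K2/[H⁺] = 0.001990
α₁ + 2α₂ = 0.9564
CA = 0.9564 × 0.561 = 0.537 mmol/L

CA = 0.537 mmol/L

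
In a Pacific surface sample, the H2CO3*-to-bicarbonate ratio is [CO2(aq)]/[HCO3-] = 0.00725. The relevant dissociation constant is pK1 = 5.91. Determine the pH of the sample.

pH = 8.05

From K1 = [H⁺][HCO3-]/[CO2(aq)]:  pH = pK1 − log₁₀([CO2(aq)]/[HCO3-])
log₁₀(0.00725) = -2.140
pH = 5.91 − (-2.140) = 8.05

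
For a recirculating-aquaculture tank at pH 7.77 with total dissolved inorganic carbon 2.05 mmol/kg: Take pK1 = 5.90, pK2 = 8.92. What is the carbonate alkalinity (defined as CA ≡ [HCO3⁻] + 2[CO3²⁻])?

CA = 2.16 mmol/kg

CA = [HCO3⁻] + 2[CO3²⁻] = (α₁ + 2α₂)·DIC
At pH 7.77: [H⁺]/K1 = 10^-1.87 = 0.013490, K2/[H⁺] = 10^-1.15 = 0.070795
α₁ = 1/(1 + 0.013490 + 0.070795) = 1/1.0843 = 0.9223; α₂ = α₁·K2/[H⁺] = 0.06529
α₁ + 2α₂ = 1.0529
CA = 1.0529 × 2.05 = 2.16 mmol/kg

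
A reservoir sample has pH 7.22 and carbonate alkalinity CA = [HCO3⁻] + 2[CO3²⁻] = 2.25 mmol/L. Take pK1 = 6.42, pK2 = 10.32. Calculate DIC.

DIC = 2.60 mmol/L

CA = [HCO3⁻] + 2[CO3²⁻] = (α₁ + 2α₂)·DIC
At pH 7.22: [H⁺]/K1 = 10^-0.80 = 0.15849, K2/[H⁺] = 10^-3.10 = 0.00079433
α₁ = 1/(1 + 0.15849 + 0.00079433) = 1/1.1593 = 0.8626; α₂ = α₁·K2/[H⁺] = 0.0006852
α₁ + 2α₂ = 0.8640
DIC = CA / (α₁ + 2α₂) = 2.25 / 0.8640 = 2.60 mmol/L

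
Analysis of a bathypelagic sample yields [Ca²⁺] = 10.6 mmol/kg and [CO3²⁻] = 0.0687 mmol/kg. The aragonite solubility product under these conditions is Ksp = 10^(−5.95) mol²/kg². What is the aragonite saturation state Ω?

Ksp = 10^(−5.95) = 1.122×10^-6
Ω = [Ca²⁺][CO3²⁻]/Ksp = (10.6×10^-3)(0.0687×10^-3) / 1.122×10^-6 = 0.649

Ω = 0.649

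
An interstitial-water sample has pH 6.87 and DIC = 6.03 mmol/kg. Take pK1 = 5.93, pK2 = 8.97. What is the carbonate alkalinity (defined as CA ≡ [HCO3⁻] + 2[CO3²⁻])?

CA = [HCO3⁻] + 2[CO3²⁻] = (α₁ + 2α₂)·DIC
At pH 6.87: [H⁺]/K1 = 10^-0.94 = 0.11482, K2/[H⁺] = 10^-2.10 = 0.0079433
α₁ = 1/(1 + 0.11482 + 0.0079433) = 1/1.1228 = 0.8907; α₂ = α₁·K2/[H⁺] = 0.007075
α₁ + 2α₂ = 0.9048
CA = 0.9048 × 6.03 = 5.46 mmol/kg

CA = 5.46 mmol/kg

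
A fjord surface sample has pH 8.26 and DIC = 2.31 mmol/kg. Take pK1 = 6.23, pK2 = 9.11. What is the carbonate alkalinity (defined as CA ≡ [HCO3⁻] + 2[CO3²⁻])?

CA = [HCO3⁻] + 2[CO3²⁻] = (α₁ + 2α₂)·DIC
At pH 8.26: [H⁺]/K1 = 10^-2.03 = 0.0093325, K2/[H⁺] = 10^-0.85 = 0.14125
α₁ = 1/(1 + 0.0093325 + 0.14125) = 1/1.1506 = 0.8691; α₂ = α₁·K2/[H⁺] = 0.1228
α₁ + 2α₂ = 1.1147
CA = 1.1147 × 2.31 = 2.57 mmol/kg

CA = 2.57 mmol/kg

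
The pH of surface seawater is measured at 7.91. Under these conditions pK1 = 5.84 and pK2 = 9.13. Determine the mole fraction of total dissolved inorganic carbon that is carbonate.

α₂ = 0.0564

α₂ = 1 / (1 + [H⁺]/K2 + [H⁺]²/(K1K2)) = 1 / (1 + 10^+1.22 + 10^-0.85)
   = 1 / (1 + 16.596 + 0.14125) = 1/17.737 = 0.05638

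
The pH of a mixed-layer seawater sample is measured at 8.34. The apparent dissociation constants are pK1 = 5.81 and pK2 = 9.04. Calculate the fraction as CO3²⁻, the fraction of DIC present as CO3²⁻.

α₂ = 1 / (1 + [H⁺]/K2 + [H⁺]²/(K1K2)) = 1 / (1 + 10^+0.70 + 10^-1.83)
   = 1 / (1 + 5.0119 + 0.014791) = 1/6.0267 = 0.1659

α₂ = 0.166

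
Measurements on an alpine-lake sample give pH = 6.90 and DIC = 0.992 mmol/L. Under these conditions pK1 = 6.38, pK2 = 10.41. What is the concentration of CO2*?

α₀ = 1 / (1 + K1/[H⁺] + K1K2/[H⁺]²) = 1 / (1 + 10^+0.52 + 10^-2.99)
   = 1 / (1 + 3.3113 + 0.0010233) = 1/4.3123 = 0.2319
[CO2*] = α₀ × DIC = 0.2319 × 0.992 = 0.230 mmol/L

[CO2*] = 0.230 mmol/L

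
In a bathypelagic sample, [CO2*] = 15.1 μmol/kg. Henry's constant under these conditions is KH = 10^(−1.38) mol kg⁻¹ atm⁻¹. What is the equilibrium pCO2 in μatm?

pCO2 = 362 μatm

KH = 10^(−1.38) = 4.169×10^-2 mol kg⁻¹ atm⁻¹
pCO2 = [CO2*]/KH = 15.1×10^-6 / 4.169×10^-2 = 3.62×10^-4 atm = 362 μatm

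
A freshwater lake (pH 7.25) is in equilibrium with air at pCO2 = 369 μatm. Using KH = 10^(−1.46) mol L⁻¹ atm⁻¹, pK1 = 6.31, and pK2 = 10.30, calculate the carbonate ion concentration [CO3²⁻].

[CO2*] = KH · pCO2 = 10^(−1.46) × 369×10^-6 = 1.279×10^-5 mol/L
α₀ = 1/(1 + K1/[H⁺] + K1K2/[H⁺]²) = 1/(1 + 10^+0.94 + 10^-2.11) = 0.1029
DIC = [CO2*]/α₀ = 1.279×10^-5 / 0.1029 = 0.1243 mmol/L
[CO3²⁻] = α₂·DIC; α₂ = 0.0007988, so [CO3²⁻] = 0.0007988 × 0.1243 = 9.93×10^-5 mmol/L = 0.0993 μmol/L

[CO3²⁻] = 0.0993 μmol/L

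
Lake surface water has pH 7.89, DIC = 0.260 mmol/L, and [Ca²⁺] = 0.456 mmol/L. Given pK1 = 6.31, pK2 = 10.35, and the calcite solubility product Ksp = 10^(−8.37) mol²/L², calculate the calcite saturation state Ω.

α₂ = 1 / (1 + [H⁺]/K2 + [H⁺]²/(K1K2)) = 1 / (1 + 10^+2.46 + 10^+0.88)
   = 1 / (1 + 288.40 + 7.5858) = 1/296.99 = 0.003367
[CO3²⁻] = α₂ × DIC = 0.003367 × 0.260 = 0.0008755 mmol/L = 0.8755 μmol/L
Ksp = 10^(−8.37) = 4.266×10^-9
Ω = [Ca²⁺][CO3²⁻]/Ksp = (0.456×10^-3)(8.755×10^-7) / 4.266×10^-9 = 0.0936

Ω = 0.0936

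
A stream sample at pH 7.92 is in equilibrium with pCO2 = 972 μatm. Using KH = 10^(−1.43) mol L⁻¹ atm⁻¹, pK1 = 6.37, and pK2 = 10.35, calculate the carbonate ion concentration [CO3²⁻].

[CO3²⁻] = 4.76 μmol/L

[CO2*] = KH · pCO2 = 10^(−1.43) × 972×10^-6 = 3.611×10^-5 mol/L
α₀ = 1/(1 + K1/[H⁺] + K1K2/[H⁺]²) = 1/(1 + 10^+1.55 + 10^-0.88) = 0.02731
DIC = [CO2*]/α₀ = 3.611×10^-5 / 0.02731 = 1.322 mmol/L
[CO3²⁻] = α₂·DIC; α₂ = 0.003600, so [CO3²⁻] = 0.003600 × 1.322 = 0.00476 mmol/L = 4.76 μmol/L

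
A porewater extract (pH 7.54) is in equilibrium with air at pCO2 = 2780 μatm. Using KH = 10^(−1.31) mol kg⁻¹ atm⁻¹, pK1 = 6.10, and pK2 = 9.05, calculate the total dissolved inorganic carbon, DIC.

DIC = 4.00 mmol/kg

[CO2*] = KH · pCO2 = 10^(−1.31) × 2780×10^-6 = 1.362×10^-4 mol/kg
α₀ = 1/(1 + K1/[H⁺] + K1K2/[H⁺]²) = 1/(1 + 10^+1.44 + 10^-0.07) = 0.03402
DIC = [CO2*]/α₀ = 1.362×10^-4 / 0.03402 = 4.00 mmol/kg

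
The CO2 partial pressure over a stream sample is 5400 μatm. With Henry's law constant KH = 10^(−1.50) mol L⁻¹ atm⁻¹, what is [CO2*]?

KH = 10^(−1.50) = 3.162×10^-2 mol L⁻¹ atm⁻¹
[CO2*] = KH · pCO2 = 3.162×10^-2 × 5400×10^-6 atm = 1.71×10^-4 mol/L

[CO2*] = 171 μmol/L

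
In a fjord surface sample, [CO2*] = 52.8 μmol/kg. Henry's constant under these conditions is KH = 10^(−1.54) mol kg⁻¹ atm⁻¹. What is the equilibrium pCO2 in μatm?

pCO2 = 1830 μatm

KH = 10^(−1.54) = 2.884×10^-2 mol kg⁻¹ atm⁻¹
pCO2 = [CO2*]/KH = 52.8×10^-6 / 2.884×10^-2 = 1.83×10^-3 atm = 1830 μatm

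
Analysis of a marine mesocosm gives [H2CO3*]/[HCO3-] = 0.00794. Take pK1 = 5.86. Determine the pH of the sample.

pH = 7.96

From K1 = [H⁺][HCO3-]/[H2CO3*]:  pH = pK1 − log₁₀([H2CO3*]/[HCO3-])
log₁₀(0.00794) = -2.100
pH = 5.86 − (-2.100) = 7.96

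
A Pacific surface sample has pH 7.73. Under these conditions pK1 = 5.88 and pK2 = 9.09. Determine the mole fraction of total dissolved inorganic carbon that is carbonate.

α₂ = 1 / (1 + [H⁺]/K2 + [H⁺]²/(K1K2)) = 1 / (1 + 10^+1.36 + 10^-0.49)
   = 1 / (1 + 22.909 + 0.32359) = 1/24.232 = 0.04127

α₂ = 0.0413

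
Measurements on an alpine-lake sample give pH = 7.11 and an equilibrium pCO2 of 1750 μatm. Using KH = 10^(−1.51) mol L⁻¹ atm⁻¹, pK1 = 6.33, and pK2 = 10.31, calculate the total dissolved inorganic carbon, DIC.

DIC = 0.380 mmol/L

[CO2*] = KH · pCO2 = 10^(−1.51) × 1750×10^-6 = 5.408×10^-5 mol/L
α₀ = 1/(1 + K1/[H⁺] + K1K2/[H⁺]²) = 1/(1 + 10^+0.78 + 10^-2.42) = 0.1423
DIC = [CO2*]/α₀ = 5.408×10^-5 / 0.1423 = 0.380 mmol/L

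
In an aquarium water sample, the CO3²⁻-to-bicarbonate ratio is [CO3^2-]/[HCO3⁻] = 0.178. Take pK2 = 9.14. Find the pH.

From K2 = [H⁺][CO3^2-]/[HCO3⁻]:  pH = pK2 + log₁₀([CO3^2-]/[HCO3⁻])
log₁₀(0.178) = -0.750
pH = 9.14 + (-0.750) = 8.39

pH = 8.39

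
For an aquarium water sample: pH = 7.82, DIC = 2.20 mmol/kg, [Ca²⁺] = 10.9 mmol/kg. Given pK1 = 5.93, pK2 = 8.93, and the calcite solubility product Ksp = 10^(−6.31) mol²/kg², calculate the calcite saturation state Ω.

Ω = 3.49

α₂ = 1 / (1 + [H⁺]/K2 + [H⁺]²/(K1K2)) = 1 / (1 + 10^+1.11 + 10^-0.78)
   = 1 / (1 + 12.882 + 0.16596) = 1/14.048 = 0.07118
[CO3²⁻] = α₂ × DIC = 0.07118 × 2.20 = 0.1566 mmol/kg
Ksp = 10^(−6.31) = 4.898×10^-7
Ω = [Ca²⁺][CO3²⁻]/Ksp = (10.9×10^-3)(1.566×10^-4) / 4.898×10^-7 = 3.49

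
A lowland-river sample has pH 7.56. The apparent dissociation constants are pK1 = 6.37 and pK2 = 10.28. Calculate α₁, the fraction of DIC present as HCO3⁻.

α₁ = 1 / (1 + [H⁺]/K1 + K2/[H⁺]) = 1 / (1 + 10^-1.19 + 10^-2.72)
   = 1 / (1 + 0.064565 + 0.0019055) = 1/1.0665 = 0.9377

α₁ = 0.938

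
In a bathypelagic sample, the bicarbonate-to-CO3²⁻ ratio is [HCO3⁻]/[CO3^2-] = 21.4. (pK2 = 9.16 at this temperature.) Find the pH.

From K2 = [H⁺][CO3^2-]/[HCO3⁻]:  pH = pK2 − log₁₀([HCO3⁻]/[CO3^2-])
log₁₀(21.4) = +1.330
pH = 9.16 − (+1.330) = 7.83

pH = 7.83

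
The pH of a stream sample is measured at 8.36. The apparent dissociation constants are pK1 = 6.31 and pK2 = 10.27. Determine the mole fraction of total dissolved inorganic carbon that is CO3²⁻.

α₂ = 0.0120

α₂ = 1 / (1 + [H⁺]/K2 + [H⁺]²/(K1K2)) = 1 / (1 + 10^+1.91 + 10^-0.14)
   = 1 / (1 + 81.283 + 0.72444) = 1/83.007 = 0.01205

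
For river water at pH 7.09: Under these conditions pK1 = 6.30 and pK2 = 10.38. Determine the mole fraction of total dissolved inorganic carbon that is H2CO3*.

α₀ = 0.139

α₀ = 1 / (1 + K1/[H⁺] + K1K2/[H⁺]²) = 1 / (1 + 10^+0.79 + 10^-2.50)
   = 1 / (1 + 6.1660 + 0.0031623) = 1/7.1691 = 0.1395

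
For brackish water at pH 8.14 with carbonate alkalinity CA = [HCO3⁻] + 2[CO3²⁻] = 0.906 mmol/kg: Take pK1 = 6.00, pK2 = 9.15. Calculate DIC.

DIC = 0.837 mmol/kg

CA = [HCO3⁻] + 2[CO3²⁻] = (α₁ + 2α₂)·DIC
At pH 8.14: [H⁺]/K1 = 10^-2.14 = 0.0072444, K2/[H⁺] = 10^-1.01 = 0.097724
α₁ = 1/(1 + 0.0072444 + 0.097724) = 1/1.1050 = 0.9050; α₂ = α₁·K2/[H⁺] = 0.08844
α₁ + 2α₂ = 1.0819
DIC = CA / (α₁ + 2α₂) = 0.906 / 1.0819 = 0.837 mmol/kg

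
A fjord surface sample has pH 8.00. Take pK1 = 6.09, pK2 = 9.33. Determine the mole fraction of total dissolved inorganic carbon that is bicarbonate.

α₁ = 0.944

α₁ = 1 / (1 + [H⁺]/K1 + K2/[H⁺]) = 1 / (1 + 10^-1.91 + 10^-1.33)
   = 1 / (1 + 0.012303 + 0.046774) = 1/1.0591 = 0.9442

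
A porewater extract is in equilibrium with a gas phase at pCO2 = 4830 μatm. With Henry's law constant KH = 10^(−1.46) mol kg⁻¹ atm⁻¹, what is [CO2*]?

KH = 10^(−1.46) = 3.467×10^-2 mol kg⁻¹ atm⁻¹
[CO2*] = KH · pCO2 = 3.467×10^-2 × 4830×10^-6 atm = 1.67×10^-4 mol/kg

[CO2*] = 167 μmol/kg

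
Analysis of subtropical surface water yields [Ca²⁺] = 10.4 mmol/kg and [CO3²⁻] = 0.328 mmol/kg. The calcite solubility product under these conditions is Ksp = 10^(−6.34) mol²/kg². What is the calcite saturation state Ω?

Ω = 7.46

Ksp = 10^(−6.34) = 4.571×10^-7
Ω = [Ca²⁺][CO3²⁻]/Ksp = (10.4×10^-3)(0.328×10^-3) / 4.571×10^-7 = 7.46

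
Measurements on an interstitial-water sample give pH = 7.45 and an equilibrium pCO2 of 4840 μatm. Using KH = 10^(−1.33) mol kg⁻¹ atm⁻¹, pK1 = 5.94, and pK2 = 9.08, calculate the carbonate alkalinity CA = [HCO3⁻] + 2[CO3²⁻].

CA = 7.67 mmol/kg

[CO2*] = KH · pCO2 = 10^(−1.33) × 4840×10^-6 = 2.264×10^-4 mol/kg
α₀ = 1/(1 + K1/[H⁺] + K1K2/[H⁺]²) = 1/(1 + 10^+1.51 + 10^-0.12) = 0.02931
DIC = [CO2*]/α₀ = 2.264×10^-4 / 0.02931 = 7.724 mmol/kg
CA = (α₁ + 2α₂)·DIC = (0.9485 + 2×0.02223) × 7.724 = 7.67 mmol/kg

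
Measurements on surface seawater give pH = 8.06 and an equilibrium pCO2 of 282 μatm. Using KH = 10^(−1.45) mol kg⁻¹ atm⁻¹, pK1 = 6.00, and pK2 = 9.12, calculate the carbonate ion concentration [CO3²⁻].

[CO2*] = KH · pCO2 = 10^(−1.45) × 282×10^-6 = 1.001×10^-5 mol/kg
α₀ = 1/(1 + K1/[H⁺] + K1K2/[H⁺]²) = 1/(1 + 10^+2.06 + 10^+1.00) = 0.007948
DIC = [CO2*]/α₀ = 1.001×10^-5 / 0.007948 = 1.259 mmol/kg
[CO3²⁻] = α₂·DIC; α₂ = 0.07948, so [CO3²⁻] = 0.07948 × 1.259 = 0.100 mmol/kg

[CO3²⁻] = 0.100 mmol/kg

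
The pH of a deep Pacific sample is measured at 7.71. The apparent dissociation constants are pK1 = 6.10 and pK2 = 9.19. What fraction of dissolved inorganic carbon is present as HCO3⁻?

α₁ = 1 / (1 + [H⁺]/K1 + K2/[H⁺]) = 1 / (1 + 10^-1.61 + 10^-1.48)
   = 1 / (1 + 0.024547 + 0.033113) = 1/1.0577 = 0.9455

α₁ = 0.945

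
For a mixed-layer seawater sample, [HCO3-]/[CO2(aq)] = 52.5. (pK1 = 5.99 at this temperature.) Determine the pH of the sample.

From K1 = [H⁺][HCO3-]/[CO2(aq)]:  pH = pK1 + log₁₀([HCO3-]/[CO2(aq)])
log₁₀(52.5) = +1.720
pH = 5.99 + (+1.720) = 7.71

pH = 7.71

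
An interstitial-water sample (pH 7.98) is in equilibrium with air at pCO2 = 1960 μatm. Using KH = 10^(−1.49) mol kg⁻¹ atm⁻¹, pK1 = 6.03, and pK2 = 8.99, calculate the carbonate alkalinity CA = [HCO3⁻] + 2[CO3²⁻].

CA = 6.76 mmol/kg

[CO2*] = KH · pCO2 = 10^(−1.49) × 1960×10^-6 = 6.342×10^-5 mol/kg
α₀ = 1/(1 + K1/[H⁺] + K1K2/[H⁺]²) = 1/(1 + 10^+1.95 + 10^+0.94) = 0.01012
DIC = [CO2*]/α₀ = 6.342×10^-5 / 0.01012 = 6.269 mmol/kg
CA = (α₁ + 2α₂)·DIC = (0.9018 + 2×0.08812) × 6.269 = 6.76 mmol/kg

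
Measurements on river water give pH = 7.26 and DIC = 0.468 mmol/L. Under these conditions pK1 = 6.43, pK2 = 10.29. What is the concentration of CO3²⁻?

α₂ = 1 / (1 + [H⁺]/K2 + [H⁺]²/(K1K2)) = 1 / (1 + 10^+3.03 + 10^+2.20)
   = 1 / (1 + 1071.5 + 158.49) = 1/1231.0 = 0.0008123
[CO3²⁻] = α₂ × DIC = 0.0008123 × 0.468 = 0.000380 mmol/L = 0.380 μmol/L

[CO3²⁻] = 0.380 μmol/L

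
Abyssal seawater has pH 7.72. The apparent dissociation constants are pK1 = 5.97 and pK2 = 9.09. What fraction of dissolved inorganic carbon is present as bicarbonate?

α₁ = 0.943

α₁ = 1 / (1 + [H⁺]/K1 + K2/[H⁺]) = 1 / (1 + 10^-1.75 + 10^-1.37)
   = 1 / (1 + 0.017783 + 0.042658) = 1/1.0604 = 0.9430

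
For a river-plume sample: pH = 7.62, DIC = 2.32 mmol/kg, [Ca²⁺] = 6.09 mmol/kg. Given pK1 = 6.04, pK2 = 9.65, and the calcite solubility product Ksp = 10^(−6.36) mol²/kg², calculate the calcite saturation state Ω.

Ω = 0.292

α₂ = 1 / (1 + [H⁺]/K2 + [H⁺]²/(K1K2)) = 1 / (1 + 10^+2.03 + 10^+0.45)
   = 1 / (1 + 107.15 + 2.8184) = 1/110.97 = 0.009011
[CO3²⁻] = α₂ × DIC = 0.009011 × 2.32 = 0.02091 mmol/kg
Ksp = 10^(−6.36) = 4.365×10^-7
Ω = [Ca²⁺][CO3²⁻]/Ksp = (6.09×10^-3)(2.091×10^-5) / 4.365×10^-7 = 0.292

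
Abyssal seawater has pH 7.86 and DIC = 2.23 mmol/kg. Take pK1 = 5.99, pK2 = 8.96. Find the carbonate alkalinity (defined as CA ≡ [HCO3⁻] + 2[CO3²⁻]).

CA = [HCO3⁻] + 2[CO3²⁻] = (α₁ + 2α₂)·DIC
At pH 7.86: [H⁺]/K1 = 10^-1.87 = 0.013490, K2/[H⁺] = 10^-1.10 = 0.079433
α₁ = 1/(1 + 0.013490 + 0.079433) = 1/1.0929 = 0.9150; α₂ = α₁·K2/[H⁺] = 0.07268
α₁ + 2α₂ = 1.0603
CA = 1.0603 × 2.23 = 2.36 mmol/kg

CA = 2.36 mmol/kg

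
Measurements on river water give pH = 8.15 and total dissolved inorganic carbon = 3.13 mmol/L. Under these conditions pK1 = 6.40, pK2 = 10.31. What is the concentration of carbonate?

[CO3²⁻] = 0.0211 mmol/L

α₂ = 1 / (1 + [H⁺]/K2 + [H⁺]²/(K1K2)) = 1 / (1 + 10^+2.16 + 10^+0.41)
   = 1 / (1 + 144.54 + 2.5704) = 1/148.11 = 0.006752
[CO3²⁻] = α₂ × DIC = 0.006752 × 3.13 = 0.0211 mmol/L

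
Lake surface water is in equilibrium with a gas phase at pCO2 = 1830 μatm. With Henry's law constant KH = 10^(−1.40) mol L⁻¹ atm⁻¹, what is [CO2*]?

[CO2*] = 72.9 μmol/L

KH = 10^(−1.40) = 3.981×10^-2 mol L⁻¹ atm⁻¹
[CO2*] = KH · pCO2 = 3.981×10^-2 × 1830×10^-6 atm = 7.29×10^-5 mol/L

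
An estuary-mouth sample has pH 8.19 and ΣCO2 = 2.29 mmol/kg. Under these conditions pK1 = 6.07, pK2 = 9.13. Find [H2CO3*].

α₀ = 1 / (1 + K1/[H⁺] + K1K2/[H⁺]²) = 1 / (1 + 10^+2.12 + 10^+1.18)
   = 1 / (1 + 131.83 + 15.136) = 1/147.96 = 0.006759
[CO2*] = α₀ × DIC = 0.006759 × 2.29 = 0.0155 mmol/kg = 15.5 μmol/kg

[CO2*] = 15.5 μmol/kg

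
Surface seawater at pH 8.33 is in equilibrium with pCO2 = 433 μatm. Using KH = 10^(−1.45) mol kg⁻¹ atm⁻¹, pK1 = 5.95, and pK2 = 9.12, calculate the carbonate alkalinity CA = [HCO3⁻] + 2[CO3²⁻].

[CO2*] = KH · pCO2 = 10^(−1.45) × 433×10^-6 = 1.536×10^-5 mol/kg
α₀ = 1/(1 + K1/[H⁺] + K1K2/[H⁺]²) = 1/(1 + 10^+2.38 + 10^+1.59) = 0.003574
DIC = [CO2*]/α₀ = 1.536×10^-5 / 0.003574 = 4.298 mmol/kg
CA = (α₁ + 2α₂)·DIC = (0.8574 + 2×0.1391) × 4.298 = 4.88 mmol/kg

CA = 4.88 mmol/kg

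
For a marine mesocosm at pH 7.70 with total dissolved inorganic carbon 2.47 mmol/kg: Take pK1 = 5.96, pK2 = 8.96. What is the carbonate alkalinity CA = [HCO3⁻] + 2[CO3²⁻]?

CA = [HCO3⁻] + 2[CO3²⁻] = (α₁ + 2α₂)·DIC
At pH 7.70: [H⁺]/K1 = 10^-1.74 = 0.018197, K2/[H⁺] = 10^-1.26 = 0.054954
α₁ = 1/(1 + 0.018197 + 0.054954) = 1/1.0732 = 0.9318; α₂ = α₁·K2/[H⁺] = 0.05121
α₁ + 2α₂ = 1.0343
CA = 1.0343 × 2.47 = 2.55 mmol/kg

CA = 2.55 mmol/kg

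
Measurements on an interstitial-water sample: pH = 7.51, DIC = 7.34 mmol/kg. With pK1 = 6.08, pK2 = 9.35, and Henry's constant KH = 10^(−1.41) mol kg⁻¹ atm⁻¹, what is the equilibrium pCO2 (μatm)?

α₀ = 1 / (1 + K1/[H⁺] + K1K2/[H⁺]²) = 1 / (1 + 10^+1.43 + 10^-0.41)
   = 1 / (1 + 26.915 + 0.38905) = 1/28.304 = 0.03533
[CO2*] = α₀ × DIC = 0.03533 × 7.34 = 0.2593 mmol/kg
pCO2 = [CO2*]/KH = 2.593×10^-4 / 3.890×10^-2 = 6670 μatm

pCO2 = 6670 μatm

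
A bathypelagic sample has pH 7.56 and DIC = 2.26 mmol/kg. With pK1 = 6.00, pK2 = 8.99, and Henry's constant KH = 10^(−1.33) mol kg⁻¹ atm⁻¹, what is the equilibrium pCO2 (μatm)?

α₀ = 1 / (1 + K1/[H⁺] + K1K2/[H⁺]²) = 1 / (1 + 10^+1.56 + 10^+0.13)
   = 1 / (1 + 36.308 + 1.3490) = 1/38.657 = 0.02587
[CO2*] = α₀ × DIC = 0.02587 × 2.26 = 0.05846 mmol/kg
pCO2 = [CO2*]/KH = 5.846×10^-5 / 4.677×10^-2 = 1250 μatm

pCO2 = 1250 μatm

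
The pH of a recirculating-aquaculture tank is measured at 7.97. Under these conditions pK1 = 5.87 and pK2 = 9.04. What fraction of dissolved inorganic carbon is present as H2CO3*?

α₀ = 0.00727

α₀ = 1 / (1 + K1/[H⁺] + K1K2/[H⁺]²) = 1 / (1 + 10^+2.10 + 10^+1.03)
   = 1 / (1 + 125.89 + 10.715) = 1/137.61 = 0.007267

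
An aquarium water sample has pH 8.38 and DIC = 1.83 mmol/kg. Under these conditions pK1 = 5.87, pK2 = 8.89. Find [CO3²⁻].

α₂ = 1 / (1 + [H⁺]/K2 + [H⁺]²/(K1K2)) = 1 / (1 + 10^+0.51 + 10^-2.00)
   = 1 / (1 + 3.2359 + 0.010000) = 1/4.2459 = 0.2355
[CO3²⁻] = α₂ × DIC = 0.2355 × 1.83 = 0.431 mmol/kg

[CO3²⁻] = 0.431 mmol/kg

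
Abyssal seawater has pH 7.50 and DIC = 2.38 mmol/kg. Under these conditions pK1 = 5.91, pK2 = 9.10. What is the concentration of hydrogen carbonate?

α₁ = 1 / (1 + [H⁺]/K1 + K2/[H⁺]) = 1 / (1 + 10^-1.59 + 10^-1.60)
   = 1 / (1 + 0.025704 + 0.025119) = 1/1.0508 = 0.9516
[HCO3⁻] = α₁ × DIC = 0.9516 × 2.38 = 2.26 mmol/kg

[HCO3⁻] = 2.26 mmol/kg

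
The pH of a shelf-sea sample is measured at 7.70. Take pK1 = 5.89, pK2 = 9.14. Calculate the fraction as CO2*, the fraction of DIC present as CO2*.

α₀ = 0.0147

α₀ = 1 / (1 + K1/[H⁺] + K1K2/[H⁺]²) = 1 / (1 + 10^+1.81 + 10^+0.37)
   = 1 / (1 + 64.565 + 2.3442) = 1/67.910 = 0.01473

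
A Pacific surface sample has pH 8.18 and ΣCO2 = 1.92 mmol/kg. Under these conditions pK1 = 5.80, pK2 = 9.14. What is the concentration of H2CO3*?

α₀ = 1 / (1 + K1/[H⁺] + K1K2/[H⁺]²) = 1 / (1 + 10^+2.38 + 10^+1.42)
   = 1 / (1 + 239.88 + 26.303) = 1/267.19 = 0.003743
[CO2*] = α₀ × DIC = 0.003743 × 1.92 = 0.00719 mmol/kg = 7.19 μmol/kg

[CO2*] = 7.19 μmol/kg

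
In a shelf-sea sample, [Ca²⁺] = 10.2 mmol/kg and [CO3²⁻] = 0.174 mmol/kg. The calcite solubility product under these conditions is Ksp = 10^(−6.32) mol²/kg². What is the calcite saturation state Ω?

Ω = 3.71

Ksp = 10^(−6.32) = 4.786×10^-7
Ω = [Ca²⁺][CO3²⁻]/Ksp = (10.2×10^-3)(0.174×10^-3) / 4.786×10^-7 = 3.71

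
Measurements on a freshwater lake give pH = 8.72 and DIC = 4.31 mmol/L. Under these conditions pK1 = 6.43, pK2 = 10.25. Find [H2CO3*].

[CO2*] = 0.0214 mmol/L

α₀ = 1 / (1 + K1/[H⁺] + K1K2/[H⁺]²) = 1 / (1 + 10^+2.29 + 10^+0.76)
   = 1 / (1 + 194.98 + 5.7544) = 1/201.74 = 0.004957
[CO2*] = α₀ × DIC = 0.004957 × 4.31 = 0.0214 mmol/L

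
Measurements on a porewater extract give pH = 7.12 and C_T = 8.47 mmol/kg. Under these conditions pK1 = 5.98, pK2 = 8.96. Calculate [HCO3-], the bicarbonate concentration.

[HCO3⁻] = 7.79 mmol/kg

α₁ = 1 / (1 + [H⁺]/K1 + K2/[H⁺]) = 1 / (1 + 10^-1.14 + 10^-1.84)
   = 1 / (1 + 0.072444 + 0.014454) = 1/1.0869 = 0.9200
[HCO3⁻] = α₁ × DIC = 0.9200 × 8.47 = 7.79 mmol/kg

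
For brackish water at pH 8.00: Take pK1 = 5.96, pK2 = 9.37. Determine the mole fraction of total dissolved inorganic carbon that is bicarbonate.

α₁ = 0.951

α₁ = 1 / (1 + [H⁺]/K1 + K2/[H⁺]) = 1 / (1 + 10^-2.04 + 10^-1.37)
   = 1 / (1 + 0.0091201 + 0.042658) = 1/1.0518 = 0.9508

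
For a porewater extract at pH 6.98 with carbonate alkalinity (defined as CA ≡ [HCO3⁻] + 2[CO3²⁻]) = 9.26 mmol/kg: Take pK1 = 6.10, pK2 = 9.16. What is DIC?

CA = [HCO3⁻] + 2[CO3²⁻] = (α₁ + 2α₂)·DIC
At pH 6.98: [H⁺]/K1 = 10^-0.88 = 0.13183, K2/[H⁺] = 10^-2.18 = 0.0066069
α₁ = 1/(1 + 0.13183 + 0.0066069) = 1/1.1384 = 0.8784; α₂ = α₁·K2/[H⁺] = 0.005804
α₁ + 2α₂ = 0.8900
DIC = CA / (α₁ + 2α₂) = 9.26 / 0.8900 = 10.4 mmol/kg

DIC = 10.4 mmol/kg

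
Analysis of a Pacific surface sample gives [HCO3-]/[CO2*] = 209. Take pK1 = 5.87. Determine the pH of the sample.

pH = 8.19

From K1 = [H⁺][HCO3-]/[CO2*]:  pH = pK1 + log₁₀([HCO3-]/[CO2*])
log₁₀(209) = +2.320
pH = 5.87 + (+2.320) = 8.19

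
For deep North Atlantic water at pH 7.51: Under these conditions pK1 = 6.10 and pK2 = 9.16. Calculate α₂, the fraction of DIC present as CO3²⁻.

α₂ = 1 / (1 + [H⁺]/K2 + [H⁺]²/(K1K2)) = 1 / (1 + 10^+1.65 + 10^+0.24)
   = 1 / (1 + 44.668 + 1.7378) = 1/47.406 = 0.02109

α₂ = 0.0211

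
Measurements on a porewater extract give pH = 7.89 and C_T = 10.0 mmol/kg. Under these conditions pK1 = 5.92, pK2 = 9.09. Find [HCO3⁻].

[HCO3⁻] = 9.31 mmol/kg

α₁ = 1 / (1 + [H⁺]/K1 + K2/[H⁺]) = 1 / (1 + 10^-1.97 + 10^-1.20)
   = 1 / (1 + 0.010715 + 0.063096) = 1/1.0738 = 0.9313
[HCO3⁻] = α₁ × DIC = 0.9313 × 10.0 = 9.31 mmol/kg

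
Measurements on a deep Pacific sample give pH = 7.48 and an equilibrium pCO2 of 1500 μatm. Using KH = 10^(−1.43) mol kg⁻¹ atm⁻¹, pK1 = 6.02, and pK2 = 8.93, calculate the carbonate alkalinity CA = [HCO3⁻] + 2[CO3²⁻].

[CO2*] = KH · pCO2 = 10^(−1.43) × 1500×10^-6 = 5.573×10^-5 mol/kg
α₀ = 1/(1 + K1/[H⁺] + K1K2/[H⁺]²) = 1/(1 + 10^+1.46 + 10^+0.01) = 0.03240
DIC = [CO2*]/α₀ = 5.573×10^-5 / 0.03240 = 1.720 mmol/kg
CA = (α₁ + 2α₂)·DIC = (0.9344 + 2×0.03316) × 1.720 = 1.72 mmol/kg

CA = 1.72 mmol/kg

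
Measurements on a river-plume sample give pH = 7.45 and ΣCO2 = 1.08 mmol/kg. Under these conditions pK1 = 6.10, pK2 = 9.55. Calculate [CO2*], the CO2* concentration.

[CO2*] = 0.0458 mmol/kg

α₀ = 1 / (1 + K1/[H⁺] + K1K2/[H⁺]²) = 1 / (1 + 10^+1.35 + 10^-0.75)
   = 1 / (1 + 22.387 + 0.17783) = 1/23.565 = 0.04244
[CO2*] = α₀ × DIC = 0.04244 × 1.08 = 0.0458 mmol/kg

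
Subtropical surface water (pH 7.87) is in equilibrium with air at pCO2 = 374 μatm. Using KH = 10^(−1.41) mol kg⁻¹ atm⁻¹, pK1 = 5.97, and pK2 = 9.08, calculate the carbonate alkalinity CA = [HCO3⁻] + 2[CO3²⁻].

[CO2*] = KH · pCO2 = 10^(−1.41) × 374×10^-6 = 1.455×10^-5 mol/kg
α₀ = 1/(1 + K1/[H⁺] + K1K2/[H⁺]²) = 1/(1 + 10^+1.90 + 10^+0.69) = 0.01172
DIC = [CO2*]/α₀ = 1.455×10^-5 / 0.01172 = 1.242 mmol/kg
CA = (α₁ + 2α₂)·DIC = (0.9309 + 2×0.05740) × 1.242 = 1.30 mmol/kg

CA = 1.30 mmol/kg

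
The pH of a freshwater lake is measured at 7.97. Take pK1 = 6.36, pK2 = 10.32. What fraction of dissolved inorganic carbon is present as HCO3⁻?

α₁ = 0.972

α₁ = 1 / (1 + [H⁺]/K1 + K2/[H⁺]) = 1 / (1 + 10^-1.61 + 10^-2.35)
   = 1 / (1 + 0.024547 + 0.0044668) = 1/1.0290 = 0.9718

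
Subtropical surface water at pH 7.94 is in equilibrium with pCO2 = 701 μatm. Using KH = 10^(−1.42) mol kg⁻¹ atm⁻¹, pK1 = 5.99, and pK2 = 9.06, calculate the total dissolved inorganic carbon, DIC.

DIC = 2.58 mmol/kg

[CO2*] = KH · pCO2 = 10^(−1.42) × 701×10^-6 = 2.665×10^-5 mol/kg
α₀ = 1/(1 + K1/[H⁺] + K1K2/[H⁺]²) = 1/(1 + 10^+1.95 + 10^+0.83) = 0.01032
DIC = [CO2*]/α₀ = 2.665×10^-5 / 0.01032 = 2.58 mmol/kg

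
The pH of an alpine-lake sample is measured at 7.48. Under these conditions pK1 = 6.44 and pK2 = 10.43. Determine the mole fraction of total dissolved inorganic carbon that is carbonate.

α₂ = 1 / (1 + [H⁺]/K2 + [H⁺]²/(K1K2)) = 1 / (1 + 10^+2.95 + 10^+1.91)
   = 1 / (1 + 891.25 + 81.283) = 1/973.53 = 0.001027

α₂ = 0.00103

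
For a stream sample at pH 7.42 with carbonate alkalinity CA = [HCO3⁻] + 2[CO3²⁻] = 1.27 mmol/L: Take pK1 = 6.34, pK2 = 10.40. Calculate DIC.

CA = [HCO3⁻] + 2[CO3²⁻] = (α₁ + 2α₂)·DIC
At pH 7.42: [H⁺]/K1 = 10^-1.08 = 0.083176, K2/[H⁺] = 10^-2.98 = 0.0010471
α₁ = 1/(1 + 0.083176 + 0.0010471) = 1/1.0842 = 0.9223; α₂ = α₁·K2/[H⁺] = 0.0009658
α₁ + 2α₂ = 0.9243
DIC = CA / (α₁ + 2α₂) = 1.27 / 0.9243 = 1.37 mmol/L

DIC = 1.37 mmol/L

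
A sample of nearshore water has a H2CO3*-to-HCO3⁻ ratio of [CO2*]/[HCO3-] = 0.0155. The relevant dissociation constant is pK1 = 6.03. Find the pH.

From K1 = [H⁺][HCO3-]/[CO2*]:  pH = pK1 − log₁₀([CO2*]/[HCO3-])
log₁₀(0.0155) = -1.810
pH = 6.03 − (-1.810) = 7.84

pH = 7.84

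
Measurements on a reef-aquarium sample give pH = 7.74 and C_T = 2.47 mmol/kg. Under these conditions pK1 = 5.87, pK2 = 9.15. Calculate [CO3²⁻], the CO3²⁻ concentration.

[CO3²⁻] = 0.0913 mmol/kg

α₂ = 1 / (1 + [H⁺]/K2 + [H⁺]²/(K1K2)) = 1 / (1 + 10^+1.41 + 10^-0.46)
   = 1 / (1 + 25.704 + 0.34674) = 1/27.051 = 0.03697
[CO3²⁻] = α₂ × DIC = 0.03697 × 2.47 = 0.0913 mmol/kg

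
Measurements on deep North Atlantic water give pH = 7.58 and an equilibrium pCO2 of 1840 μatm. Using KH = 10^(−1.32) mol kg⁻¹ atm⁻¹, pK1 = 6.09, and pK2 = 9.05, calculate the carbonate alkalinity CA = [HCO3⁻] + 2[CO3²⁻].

[CO2*] = KH · pCO2 = 10^(−1.32) × 1840×10^-6 = 8.807×10^-5 mol/kg
α₀ = 1/(1 + K1/[H⁺] + K1K2/[H⁺]²) = 1/(1 + 10^+1.49 + 10^+0.02) = 0.03035
DIC = [CO2*]/α₀ = 8.807×10^-5 / 0.03035 = 2.902 mmol/kg
CA = (α₁ + 2α₂)·DIC = (0.9379 + 2×0.03178) × 2.902 = 2.91 mmol/kg

CA = 2.91 mmol/kg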